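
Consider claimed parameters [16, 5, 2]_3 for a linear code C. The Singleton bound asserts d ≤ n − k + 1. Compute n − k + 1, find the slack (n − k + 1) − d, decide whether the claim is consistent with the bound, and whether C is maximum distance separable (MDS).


Singleton RHS = n − k + 1 = 12, slack = 10, bound satisfied, not MDS.

Singleton bound: d ≤ n − k + 1.
Here n = 16, k = 5, so n − k + 1 = 12.
Given d = 2, check d ≤ 12: YES.
Slack = (n − k + 1) − d = 10.
The code is NOT MDS (slack = 10 > 0).
Description: the claimed parameters are [16, 5, 2]_3; such a code would be non-MDS.


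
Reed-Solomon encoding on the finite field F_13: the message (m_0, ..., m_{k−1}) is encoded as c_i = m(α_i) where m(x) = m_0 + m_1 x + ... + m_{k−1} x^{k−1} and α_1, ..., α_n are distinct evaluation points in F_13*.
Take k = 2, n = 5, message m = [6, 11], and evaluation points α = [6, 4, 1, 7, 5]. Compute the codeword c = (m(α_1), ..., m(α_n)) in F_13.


c = [7, 11, 4, 5, 9]

Message polynomial: m(x) = 6 + 11·x (mod 13).
For each evaluation point α_i, compute m(α_i) mod 13:
  α_1 = 6: Horner steps 11 → 7, so m(6) = 7.
  α_2 = 4: Horner steps 11 → 11, so m(4) = 11.
  α_3 = 1: Horner steps 11 → 4, so m(1) = 4.
  α_4 = 7: Horner steps 11 → 5, so m(7) = 5.
  α_5 = 5: Horner steps 11 → 9, so m(5) = 9.
Codeword c = [7, 11, 4, 5, 9] ∈ F_13^5.


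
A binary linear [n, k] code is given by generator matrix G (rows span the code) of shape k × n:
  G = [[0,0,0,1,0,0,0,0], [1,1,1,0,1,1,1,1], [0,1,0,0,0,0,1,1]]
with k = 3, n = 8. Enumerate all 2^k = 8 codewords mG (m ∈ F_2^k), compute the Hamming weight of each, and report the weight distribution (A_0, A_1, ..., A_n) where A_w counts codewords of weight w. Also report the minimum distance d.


Weight distribution: A_0 = 1, A_1 = 1, A_3 = 1, A_4 = 2, A_5 = 1, A_7 = 1, A_8 = 1. Minimum distance d = 1.

Enumerate all 2^3 = 8 messages m ∈ F_2^3.
For each, compute codeword c = mG in F_2^8, then tally its weight.
  m = 000 → c = 00000000, weight = 0.
  m = 100 → c = 00010000, weight = 1.
  m = 010 → c = 11101111, weight = 7.
  m = 110 → c = 11111111, weight = 8.
  m = 001 → c = 01000011, weight = 3.
  m = 101 → c = 01010011, weight = 4.
  m = 011 → c = 10101100, weight = 4.
  m = 111 → c = 10111100, weight = 5.
Tally weights:
  weight 0: 1 codewords.
  weight 1: 1 codewords.
  weight 3: 1 codewords.
  weight 4: 2 codewords.
  weight 5: 1 codewords.
  weight 7: 1 codewords.
  weight 8: 1 codewords.
Minimum distance d = smallest w > 0 with A_w > 0 = 1.
Sanity: Σ A_w = 8 = 2^3 = 8 ✓.


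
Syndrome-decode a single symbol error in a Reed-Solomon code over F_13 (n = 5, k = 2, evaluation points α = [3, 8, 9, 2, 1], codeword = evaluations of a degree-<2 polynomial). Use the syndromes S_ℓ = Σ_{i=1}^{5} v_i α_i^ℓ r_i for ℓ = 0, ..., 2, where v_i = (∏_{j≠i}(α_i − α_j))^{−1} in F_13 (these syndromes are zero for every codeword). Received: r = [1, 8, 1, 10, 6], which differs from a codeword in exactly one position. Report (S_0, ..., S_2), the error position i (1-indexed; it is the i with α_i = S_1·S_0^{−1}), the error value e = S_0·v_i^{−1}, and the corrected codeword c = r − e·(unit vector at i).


S = (12, 4, 10), error at position 3, error magnitude e = 2, c = [1, 8, 12, 10, 6].

Step 1: column multipliers v_i = (∏_{j≠i}(α_i − α_j))^{−1} mod 13.
  i = 1 (α = 3): (3−8)(3−9)(3−2)(3−1) = (−5)·(−6)·1·2 = 60 ≡ 8, so v_1 = 8^{−1} = 5 (mod 13).
  i = 2 (α = 8): (8−3)(8−9)(8−2)(8−1) = 5·(−1)·6·7 = −210 ≡ 11, so v_2 = 11^{−1} = 6 (mod 13).
  i = 3 (α = 9): (9−3)(9−8)(9−2)(9−1) = 6·1·7·8 = 336 ≡ 11, so v_3 = 11^{−1} = 6 (mod 13).
  i = 4 (α = 2): (2−3)(2−8)(2−9)(2−1) = (−1)·(−6)·(−7)·1 = −42 ≡ 10, so v_4 = 10^{−1} = 4 (mod 13).
  i = 5 (α = 1): (1−3)(1−8)(1−9)(1−2) = (−2)·(−7)·(−8)·(−1) = 112 ≡ 8, so v_5 = 8^{−1} = 5 (mod 13).
  v = [5, 6, 6, 4, 5].
Step 2: syndromes of r = [1, 8, 1, 10, 6] (all sums mod 13).
  S_0 = Σ v_i r_i = 5·1 + 6·8 + 6·1 + 4·10 + 5·6 = 129 ≡ 12.
  S_1 = Σ v_i α_i r_i = 5·3·1 + 6·8·8 + 6·9·1 + 4·2·10 + 5·1·6 = 563 ≡ 4.
  α_i^2 mod 13 = [9, 12, 3, 4, 1].
  S_2 = Σ v_i α_i^2 r_i = 5·9·1 + 6·12·8 + 6·3·1 + 4·4·10 + 5·1·6 = 829 ≡ 10.
  S = (12, 4, 10) ≠ 0, so r is not a codeword (an error is present).
Step 3: locate the error. For a single error e at position i, S_ℓ = v_i·e·α_i^ℓ, so α_err = S_1/S_0.
  S_0^{−1} = 12^{−1} = 12 (mod 13), so α_err = 4·12 = 48 ≡ 9 = α_3. Error position i = 3.
  Consistency check: S_2/S_1 = 10·10 = 100 ≡ 9 = α_err ✓ (single-error assumption holds).
Step 4: error magnitude e = S_0/v_3 = S_0·∏_{j≠3}(α_3 − α_j) = 12·11 = 132 ≡ 2 (mod 13).
Step 5: correct position 3: c_3 = r_3 − e = 1 − 2 ≡ 12 (mod 13). Hence c = [1, 8, 12, 10, 6].
  Check: interpolating c through the α_i gives m(x) = 2 + 4·x (degree < 2) with m(α_i) = c_i for every i, so c is indeed a codeword.


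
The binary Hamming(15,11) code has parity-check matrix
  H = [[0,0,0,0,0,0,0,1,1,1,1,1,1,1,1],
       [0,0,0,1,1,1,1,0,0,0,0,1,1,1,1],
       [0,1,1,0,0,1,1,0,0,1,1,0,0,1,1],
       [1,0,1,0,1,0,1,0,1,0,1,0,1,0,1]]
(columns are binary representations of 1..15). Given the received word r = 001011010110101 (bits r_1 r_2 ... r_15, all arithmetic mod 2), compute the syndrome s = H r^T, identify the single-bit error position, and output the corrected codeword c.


s = (1, 0, 1, 1)^T, error position = 11, corrected codeword c = 001011010100101

Compute s = H r^T mod 2 one row at a time:
  s_1 = 1 + 0 + 1 + 1 + 0 + 1 + 0 + 1 = 5 ≡ 1 (mod 2).
  s_2 = 0 + 1 + 1 + 0 + 0 + 1 + 0 + 1 = 4 ≡ 0 (mod 2).
  s_3 = 0 + 1 + 1 + 0 + 1 + 1 + 0 + 1 = 5 ≡ 1 (mod 2).
  s_4 = 0 + 1 + 1 + 0 + 0 + 1 + 1 + 1 = 5 ≡ 1 (mod 2).
s = (1, 0, 1, 1)^T — this equals column 11 of H (binary 1011), so error is at position 11.
Correct: flip bit 11 of r = 001011010110101 to get c = 001011010100101.


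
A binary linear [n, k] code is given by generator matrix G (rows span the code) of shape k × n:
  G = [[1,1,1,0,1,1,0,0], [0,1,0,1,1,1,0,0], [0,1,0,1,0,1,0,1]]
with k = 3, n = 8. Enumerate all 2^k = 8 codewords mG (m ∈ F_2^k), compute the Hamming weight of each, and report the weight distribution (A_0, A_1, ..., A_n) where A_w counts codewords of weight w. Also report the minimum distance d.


Weight distribution: A_0 = 1, A_2 = 1, A_3 = 1, A_4 = 2, A_5 = 3. Minimum distance d = 2.

Enumerate all 2^3 = 8 messages m ∈ F_2^3.
For each, compute codeword c = mG in F_2^8, then tally its weight.
  m = 000 → c = 00000000, weight = 0.
  m = 100 → c = 11101100, weight = 5.
  m = 010 → c = 01011100, weight = 4.
  m = 110 → c = 10110000, weight = 3.
  m = 001 → c = 01010101, weight = 4.
  m = 101 → c = 10111001, weight = 5.
  m = 011 → c = 00001001, weight = 2.
  m = 111 → c = 11100101, weight = 5.
Tally weights:
  weight 0: 1 codewords.
  weight 2: 1 codewords.
  weight 3: 1 codewords.
  weight 4: 2 codewords.
  weight 5: 3 codewords.
Minimum distance d = smallest w > 0 with A_w > 0 = 2.
Sanity: Σ A_w = 8 = 2^3 = 8 ✓.


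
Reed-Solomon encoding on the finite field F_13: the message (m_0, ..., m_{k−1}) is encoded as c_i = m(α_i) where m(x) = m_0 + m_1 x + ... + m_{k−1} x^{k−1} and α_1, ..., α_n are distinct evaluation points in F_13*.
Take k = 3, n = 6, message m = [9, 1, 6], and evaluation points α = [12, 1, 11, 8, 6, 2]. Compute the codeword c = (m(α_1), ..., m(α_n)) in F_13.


c = [1, 3, 5, 11, 10, 9]

Message polynomial: m(x) = 9 + 1·x + 6·x^2 (mod 13).
For each evaluation point α_i, compute m(α_i) mod 13:
  α_1 = 12: Horner steps 6 → 8 → 1, so m(12) = 1.
  α_2 = 1: Horner steps 6 → 7 → 3, so m(1) = 3.
  α_3 = 11: Horner steps 6 → 2 → 5, so m(11) = 5.
  α_4 = 8: Horner steps 6 → 10 → 11, so m(8) = 11.
  α_5 = 6: Horner steps 6 → 11 → 10, so m(6) = 10.
  α_6 = 2: Horner steps 6 → 0 → 9, so m(2) = 9.
Codeword c = [1, 3, 5, 11, 10, 9] ∈ F_13^6.


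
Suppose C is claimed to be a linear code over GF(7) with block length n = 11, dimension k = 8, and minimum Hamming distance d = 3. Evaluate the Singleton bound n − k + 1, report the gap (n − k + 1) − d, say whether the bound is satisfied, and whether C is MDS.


Singleton RHS = n − k + 1 = 4, slack = 1, bound satisfied, not MDS.

Singleton bound: d ≤ n − k + 1.
Here n = 11, k = 8, so n − k + 1 = 4.
Given d = 3, check d ≤ 4: YES.
Slack = (n − k + 1) − d = 1.
The code is NOT MDS (slack = 1 > 0).
Description: the claimed parameters are [11, 8, 3]_7; such a code would be non-MDS.


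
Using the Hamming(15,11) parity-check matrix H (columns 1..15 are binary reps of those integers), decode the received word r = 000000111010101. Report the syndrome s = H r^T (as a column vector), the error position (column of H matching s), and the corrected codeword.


s = (1, 1, 1, 1)^T, error position = 15, corrected codeword c = 000000111010100

Compute s = H r^T mod 2 one row at a time:
  s_1 = 1 + 1 + 0 + 1 + 0 + 1 + 0 + 1 = 5 ≡ 1 (mod 2).
  s_2 = 0 + 0 + 0 + 1 + 0 + 1 + 0 + 1 = 3 ≡ 1 (mod 2).
  s_3 = 0 + 0 + 0 + 1 + 0 + 1 + 0 + 1 = 3 ≡ 1 (mod 2).
  s_4 = 0 + 0 + 0 + 1 + 1 + 1 + 1 + 1 = 5 ≡ 1 (mod 2).
s = (1, 1, 1, 1)^T — this equals column 15 of H (binary 1111), so error is at position 15.
Correct: flip bit 15 of r = 000000111010101 to get c = 000000111010100.


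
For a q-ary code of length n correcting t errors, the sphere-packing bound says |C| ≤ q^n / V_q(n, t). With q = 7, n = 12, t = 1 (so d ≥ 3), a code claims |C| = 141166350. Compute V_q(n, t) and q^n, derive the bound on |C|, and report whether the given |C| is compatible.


V_q(n, t) = 73, q^n = 13841287201, Hamming bound = 189606673, |C| = 141166350 ≤ bound (satisfied).

Step 1: Compute V_q(n, t) = Σ_{j=0}^1 C(n, j) (q−1)^j.
  j = 0: C(12,0)·(6)^0 = 1·1 = 1.
  j = 1: C(12,1)·(6)^1 = 12·6 = 72.
  V_q(n, t) = 1 + 72 = 73.
Step 2: q^n = 7^12 = 13841287201.
Step 3: Hamming bound ⌊q^n / V_q(n,t)⌋ = ⌊13841287201/73⌋ = 189606673.
Step 4: Compare |C| = 141166350 to 189606673: satisfied.
The claimed |C| lies below the Hamming bound.


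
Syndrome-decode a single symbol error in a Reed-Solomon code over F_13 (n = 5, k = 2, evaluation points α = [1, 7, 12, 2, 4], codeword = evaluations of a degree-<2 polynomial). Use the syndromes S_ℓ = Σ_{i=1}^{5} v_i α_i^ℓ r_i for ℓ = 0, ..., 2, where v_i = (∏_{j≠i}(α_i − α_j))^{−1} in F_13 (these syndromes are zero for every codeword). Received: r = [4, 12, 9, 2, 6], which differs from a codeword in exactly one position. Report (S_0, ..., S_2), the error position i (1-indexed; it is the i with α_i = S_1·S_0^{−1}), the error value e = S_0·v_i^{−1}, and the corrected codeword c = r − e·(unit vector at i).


S = (10, 10, 10), error at position 1, error magnitude e = 4, c = [0, 12, 9, 2, 6].

Step 1: column multipliers v_i = (∏_{j≠i}(α_i − α_j))^{−1} mod 13.
  i = 1 (α = 1): (1−7)(1−12)(1−2)(1−4) = (−6)·(−11)·(−1)·(−3) = 198 ≡ 3, so v_1 = 3^{−1} = 9 (mod 13).
  i = 2 (α = 7): (7−1)(7−12)(7−2)(7−4) = 6·(−5)·5·3 = −450 ≡ 5, so v_2 = 5^{−1} = 8 (mod 13).
  i = 3 (α = 12): (12−1)(12−7)(12−2)(12−4) = 11·5·10·8 = 4400 ≡ 6, so v_3 = 6^{−1} = 11 (mod 13).
  i = 4 (α = 2): (2−1)(2−7)(2−12)(2−4) = 1·(−5)·(−10)·(−2) = −100 ≡ 4, so v_4 = 4^{−1} = 10 (mod 13).
  i = 5 (α = 4): (4−1)(4−7)(4−12)(4−2) = 3·(−3)·(−8)·2 = 144 ≡ 1, so v_5 = 1^{−1} = 1 (mod 13).
  v = [9, 8, 11, 10, 1].
Step 2: syndromes of r = [4, 12, 9, 2, 6] (all sums mod 13).
  S_0 = Σ v_i r_i = 9·4 + 8·12 + 11·9 + 10·2 + 1·6 = 257 ≡ 10.
  S_1 = Σ v_i α_i r_i = 9·1·4 + 8·7·12 + 11·12·9 + 10·2·2 + 1·4·6 = 1960 ≡ 10.
  α_i^2 mod 13 = [1, 10, 1, 4, 3].
  S_2 = Σ v_i α_i^2 r_i = 9·1·4 + 8·10·12 + 11·1·9 + 10·4·2 + 1·3·6 = 1193 ≡ 10.
  S = (10, 10, 10) ≠ 0, so r is not a codeword (an error is present).
Step 3: locate the error. For a single error e at position i, S_ℓ = v_i·e·α_i^ℓ, so α_err = S_1/S_0.
  S_0^{−1} = 10^{−1} = 4 (mod 13), so α_err = 10·4 = 40 ≡ 1 = α_1. Error position i = 1.
  Consistency check: S_2/S_1 = 10·4 = 40 ≡ 1 = α_err ✓ (single-error assumption holds).
Step 4: error magnitude e = S_0/v_1 = S_0·∏_{j≠1}(α_1 − α_j) = 10·3 = 30 ≡ 4 (mod 13).
Step 5: correct position 1: c_1 = r_1 − e = 4 − 4 ≡ 0 (mod 13). Hence c = [0, 12, 9, 2, 6].
  Check: interpolating c through the α_i gives m(x) = 11 + 2·x (degree < 2) with m(α_i) = c_i for every i, so c is indeed a codeword.


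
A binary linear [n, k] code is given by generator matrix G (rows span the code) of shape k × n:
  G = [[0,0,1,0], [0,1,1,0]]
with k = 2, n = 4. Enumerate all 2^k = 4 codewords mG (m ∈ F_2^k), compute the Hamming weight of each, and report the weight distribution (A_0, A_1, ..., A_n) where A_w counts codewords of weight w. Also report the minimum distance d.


Weight distribution: A_0 = 1, A_1 = 2, A_2 = 1. Minimum distance d = 1.

Enumerate all 2^2 = 4 messages m ∈ F_2^2.
For each, compute codeword c = mG in F_2^4, then tally its weight.
  m = 00 → c = 0000, weight = 0.
  m = 10 → c = 0010, weight = 1.
  m = 01 → c = 0110, weight = 2.
  m = 11 → c = 0100, weight = 1.
Tally weights:
  weight 0: 1 codewords.
  weight 1: 2 codewords.
  weight 2: 1 codewords.
Minimum distance d = smallest w > 0 with A_w > 0 = 1.
Sanity: Σ A_w = 4 = 2^2 = 4 ✓.


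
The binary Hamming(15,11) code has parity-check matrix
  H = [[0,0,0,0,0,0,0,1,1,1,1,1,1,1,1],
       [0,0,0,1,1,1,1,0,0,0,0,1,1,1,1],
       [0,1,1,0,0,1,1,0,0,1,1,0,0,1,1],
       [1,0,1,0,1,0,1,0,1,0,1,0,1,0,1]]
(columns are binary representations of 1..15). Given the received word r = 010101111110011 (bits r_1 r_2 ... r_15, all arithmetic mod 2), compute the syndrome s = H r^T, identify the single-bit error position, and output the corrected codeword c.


s = (0, 1, 1, 0)^T, error position = 6, corrected codeword c = 010100111110011

Compute s = H r^T mod 2 one row at a time:
  s_1 = 1 + 1 + 1 + 1 + 0 + 0 + 1 + 1 = 6 ≡ 0 (mod 2).
  s_2 = 1 + 0 + 1 + 1 + 0 + 0 + 1 + 1 = 5 ≡ 1 (mod 2).
  s_3 = 1 + 0 + 1 + 1 + 1 + 1 + 1 + 1 = 7 ≡ 1 (mod 2).
  s_4 = 0 + 0 + 0 + 1 + 1 + 1 + 0 + 1 = 4 ≡ 0 (mod 2).
s = (0, 1, 1, 0)^T — this equals column 6 of H (binary 0110), so error is at position 6.
Correct: flip bit 6 of r = 010101111110011 to get c = 010100111110011.


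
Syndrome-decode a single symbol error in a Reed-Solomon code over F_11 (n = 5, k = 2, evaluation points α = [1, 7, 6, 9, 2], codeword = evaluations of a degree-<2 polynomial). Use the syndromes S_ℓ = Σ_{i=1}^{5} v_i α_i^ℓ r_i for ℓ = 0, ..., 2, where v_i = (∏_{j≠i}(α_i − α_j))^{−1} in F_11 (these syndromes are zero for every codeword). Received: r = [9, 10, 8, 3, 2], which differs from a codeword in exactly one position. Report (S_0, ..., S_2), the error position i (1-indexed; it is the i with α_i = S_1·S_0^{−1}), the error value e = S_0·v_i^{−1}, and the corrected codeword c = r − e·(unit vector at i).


S = (8, 5, 10), error at position 5, error magnitude e = 2, c = [9, 10, 8, 3, 0].

Step 1: column multipliers v_i = (∏_{j≠i}(α_i − α_j))^{−1} mod 11.
  i = 1 (α = 1): (1−7)(1−6)(1−9)(1−2) = (−6)·(−5)·(−8)·(−1) = 240 ≡ 9, so v_1 = 9^{−1} = 5 (mod 11).
  i = 2 (α = 7): (7−1)(7−6)(7−9)(7−2) = 6·1·(−2)·5 = −60 ≡ 6, so v_2 = 6^{−1} = 2 (mod 11).
  i = 3 (α = 6): (6−1)(6−7)(6−9)(6−2) = 5·(−1)·(−3)·4 = 60 ≡ 5, so v_3 = 5^{−1} = 9 (mod 11).
  i = 4 (α = 9): (9−1)(9−7)(9−6)(9−2) = 8·2·3·7 = 336 ≡ 6, so v_4 = 6^{−1} = 2 (mod 11).
  i = 5 (α = 2): (2−1)(2−7)(2−6)(2−9) = 1·(−5)·(−4)·(−7) = −140 ≡ 3, so v_5 = 3^{−1} = 4 (mod 11).
  v = [5, 2, 9, 2, 4].
Step 2: syndromes of r = [9, 10, 8, 3, 2] (all sums mod 11).
  S_0 = Σ v_i r_i = 5·9 + 2·10 + 9·8 + 2·3 + 4·2 = 151 ≡ 8.
  S_1 = Σ v_i α_i r_i = 5·1·9 + 2·7·10 + 9·6·8 + 2·9·3 + 4·2·2 = 687 ≡ 5.
  α_i^2 mod 11 = [1, 5, 3, 4, 4].
  S_2 = Σ v_i α_i^2 r_i = 5·1·9 + 2·5·10 + 9·3·8 + 2·4·3 + 4·4·2 = 417 ≡ 10.
  S = (8, 5, 10) ≠ 0, so r is not a codeword (an error is present).
Step 3: locate the error. For a single error e at position i, S_ℓ = v_i·e·α_i^ℓ, so α_err = S_1/S_0.
  S_0^{−1} = 8^{−1} = 7 (mod 11), so α_err = 5·7 = 35 ≡ 2 = α_5. Error position i = 5.
  Consistency check: S_2/S_1 = 10·9 = 90 ≡ 2 = α_err ✓ (single-error assumption holds).
Step 4: error magnitude e = S_0/v_5 = S_0·∏_{j≠5}(α_5 − α_j) = 8·3 = 24 ≡ 2 (mod 11).
Step 5: correct position 5: c_5 = r_5 − e = 2 − 2 ≡ 0 (mod 11). Hence c = [9, 10, 8, 3, 0].
  Check: interpolating c through the α_i gives m(x) = 7 + 2·x (degree < 2) with m(α_i) = c_i for every i, so c is indeed a codeword.


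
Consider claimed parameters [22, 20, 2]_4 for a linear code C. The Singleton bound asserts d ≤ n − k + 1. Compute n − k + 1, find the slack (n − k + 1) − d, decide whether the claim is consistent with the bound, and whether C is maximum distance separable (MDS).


Singleton RHS = n − k + 1 = 3, slack = 1, bound satisfied, not MDS.

Singleton bound: d ≤ n − k + 1.
Here n = 22, k = 20, so n − k + 1 = 3.
Given d = 2, check d ≤ 3: YES.
Slack = (n − k + 1) − d = 1.
The code is NOT MDS (slack = 1 > 0).
Description: the claimed parameters are [22, 20, 2]_4; such a code would be non-MDS.


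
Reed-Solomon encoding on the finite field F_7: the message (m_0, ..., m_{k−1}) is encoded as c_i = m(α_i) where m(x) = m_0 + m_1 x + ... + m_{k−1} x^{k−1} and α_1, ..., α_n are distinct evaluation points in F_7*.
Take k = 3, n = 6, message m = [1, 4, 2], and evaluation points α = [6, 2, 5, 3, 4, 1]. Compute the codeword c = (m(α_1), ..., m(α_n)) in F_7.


c = [6, 3, 1, 3, 0, 0]

Message polynomial: m(x) = 1 + 4·x + 2·x^2 (mod 7).
For each evaluation point α_i, compute m(α_i) mod 7:
  α_1 = 6: Horner steps 2 → 2 → 6, so m(6) = 6.
  α_2 = 2: Horner steps 2 → 1 → 3, so m(2) = 3.
  α_3 = 5: Horner steps 2 → 0 → 1, so m(5) = 1.
  α_4 = 3: Horner steps 2 → 3 → 3, so m(3) = 3.
  α_5 = 4: Horner steps 2 → 5 → 0, so m(4) = 0.
  α_6 = 1: Horner steps 2 → 6 → 0, so m(1) = 0.
Codeword c = [6, 3, 1, 3, 0, 0] ∈ F_7^6.


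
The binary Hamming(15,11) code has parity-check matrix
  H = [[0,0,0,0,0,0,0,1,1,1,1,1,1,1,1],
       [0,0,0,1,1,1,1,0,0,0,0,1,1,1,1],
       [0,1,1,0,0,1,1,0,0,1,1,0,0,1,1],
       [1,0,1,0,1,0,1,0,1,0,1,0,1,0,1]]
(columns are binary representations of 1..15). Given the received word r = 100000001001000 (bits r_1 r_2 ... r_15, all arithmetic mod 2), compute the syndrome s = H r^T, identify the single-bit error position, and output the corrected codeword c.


s = (0, 1, 0, 0)^T, error position = 4, corrected codeword c = 100100001001000

Compute s = H r^T mod 2 one row at a time:
  s_1 = 0 + 1 + 0 + 0 + 1 + 0 + 0 + 0 = 2 ≡ 0 (mod 2).
  s_2 = 0 + 0 + 0 + 0 + 1 + 0 + 0 + 0 = 1 ≡ 1 (mod 2).
  s_3 = 0 + 0 + 0 + 0 + 0 + 0 + 0 + 0 = 0 ≡ 0 (mod 2).
  s_4 = 1 + 0 + 0 + 0 + 1 + 0 + 0 + 0 = 2 ≡ 0 (mod 2).
s = (0, 1, 0, 0)^T — this equals column 4 of H (binary 0100), so error is at position 4.
Correct: flip bit 4 of r = 100000001001000 to get c = 100100001001000.


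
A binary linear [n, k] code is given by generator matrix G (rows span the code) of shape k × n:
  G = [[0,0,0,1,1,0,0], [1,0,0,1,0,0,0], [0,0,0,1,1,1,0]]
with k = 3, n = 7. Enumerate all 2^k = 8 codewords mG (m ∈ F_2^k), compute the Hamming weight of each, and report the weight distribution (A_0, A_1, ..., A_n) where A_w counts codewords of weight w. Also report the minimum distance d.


Weight distribution: A_0 = 1, A_1 = 1, A_2 = 3, A_3 = 3. Minimum distance d = 1.

Enumerate all 2^3 = 8 messages m ∈ F_2^3.
For each, compute codeword c = mG in F_2^7, then tally its weight.
  m = 000 → c = 0000000, weight = 0.
  m = 100 → c = 0001100, weight = 2.
  m = 010 → c = 1001000, weight = 2.
  m = 110 → c = 1000100, weight = 2.
  m = 001 → c = 0001110, weight = 3.
  m = 101 → c = 0000010, weight = 1.
  m = 011 → c = 1000110, weight = 3.
  m = 111 → c = 1001010, weight = 3.
Tally weights:
  weight 0: 1 codewords.
  weight 1: 1 codewords.
  weight 2: 3 codewords.
  weight 3: 3 codewords.
Minimum distance d = smallest w > 0 with A_w > 0 = 1.
Sanity: Σ A_w = 8 = 2^3 = 8 ✓.


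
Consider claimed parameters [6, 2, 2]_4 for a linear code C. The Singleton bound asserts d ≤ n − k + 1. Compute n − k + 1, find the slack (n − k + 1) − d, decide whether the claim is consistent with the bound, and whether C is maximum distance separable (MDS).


Singleton RHS = n − k + 1 = 5, slack = 3, bound satisfied, not MDS.

Singleton bound: d ≤ n − k + 1.
Here n = 6, k = 2, so n − k + 1 = 5.
Given d = 2, check d ≤ 5: YES.
Slack = (n − k + 1) − d = 3.
The code is NOT MDS (slack = 3 > 0).
Description: the claimed parameters are [6, 2, 2]_4; such a code would be non-MDS.


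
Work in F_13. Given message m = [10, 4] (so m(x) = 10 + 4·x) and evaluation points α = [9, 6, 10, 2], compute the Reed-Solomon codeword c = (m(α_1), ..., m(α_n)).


c = [7, 8, 11, 5]

Message polynomial: m(x) = 10 + 4·x (mod 13).
For each evaluation point α_i, compute m(α_i) mod 13:
  α_1 = 9: Horner steps 4 → 7, so m(9) = 7.
  α_2 = 6: Horner steps 4 → 8, so m(6) = 8.
  α_3 = 10: Horner steps 4 → 11, so m(10) = 11.
  α_4 = 2: Horner steps 4 → 5, so m(2) = 5.
Codeword c = [7, 8, 11, 5] ∈ F_13^4.


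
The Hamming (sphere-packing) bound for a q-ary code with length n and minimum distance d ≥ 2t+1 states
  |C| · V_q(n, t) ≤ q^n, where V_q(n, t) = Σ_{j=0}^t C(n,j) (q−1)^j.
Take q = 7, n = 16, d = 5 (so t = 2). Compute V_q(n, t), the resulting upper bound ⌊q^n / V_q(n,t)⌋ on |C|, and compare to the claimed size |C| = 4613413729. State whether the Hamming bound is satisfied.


V_q(n, t) = 4417, q^n = 33232930569601, Hamming bound = 7523869270, |C| = 4613413729 ≤ bound (satisfied).

Step 1: Compute V_q(n, t) = Σ_{j=0}^2 C(n, j) (q−1)^j.
  j = 0: C(16,0)·(6)^0 = 1·1 = 1.
  j = 1: C(16,1)·(6)^1 = 16·6 = 96.
  j = 2: C(16,2)·(6)^2 = 120·36 = 4320.
  V_q(n, t) = 1 + 96 + 4320 = 4417.
Step 2: q^n = 7^16 = 33232930569601.
Step 3: Hamming bound ⌊q^n / V_q(n,t)⌋ = ⌊33232930569601/4417⌋ = 7523869270.
Step 4: Compare |C| = 4613413729 to 7523869270: satisfied.
The claimed |C| lies below the Hamming bound.


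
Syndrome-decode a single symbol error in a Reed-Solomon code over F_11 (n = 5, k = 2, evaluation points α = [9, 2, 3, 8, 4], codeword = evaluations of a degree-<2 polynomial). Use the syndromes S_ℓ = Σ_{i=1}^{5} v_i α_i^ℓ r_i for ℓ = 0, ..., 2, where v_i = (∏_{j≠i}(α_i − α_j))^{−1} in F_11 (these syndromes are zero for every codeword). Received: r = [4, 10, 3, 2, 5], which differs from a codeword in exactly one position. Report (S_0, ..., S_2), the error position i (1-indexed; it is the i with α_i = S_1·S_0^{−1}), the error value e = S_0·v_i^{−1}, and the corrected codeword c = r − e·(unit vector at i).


S = (6, 1, 2), error at position 2, error magnitude e = 9, c = [4, 1, 3, 2, 5].

Step 1: column multipliers v_i = (∏_{j≠i}(α_i − α_j))^{−1} mod 11.
  i = 1 (α = 9): (9−2)(9−3)(9−8)(9−4) = 7·6·1·5 = 210 ≡ 1, so v_1 = 1^{−1} = 1 (mod 11).
  i = 2 (α = 2): (2−9)(2−3)(2−8)(2−4) = (−7)·(−1)·(−6)·(−2) = 84 ≡ 7, so v_2 = 7^{−1} = 8 (mod 11).
  i = 3 (α = 3): (3−9)(3−2)(3−8)(3−4) = (−6)·1·(−5)·(−1) = −30 ≡ 3, so v_3 = 3^{−1} = 4 (mod 11).
  i = 4 (α = 8): (8−9)(8−2)(8−3)(8−4) = (−1)·6·5·4 = −120 ≡ 1, so v_4 = 1^{−1} = 1 (mod 11).
  i = 5 (α = 4): (4−9)(4−2)(4−3)(4−8) = (−5)·2·1·(−4) = 40 ≡ 7, so v_5 = 7^{−1} = 8 (mod 11).
  v = [1, 8, 4, 1, 8].
Step 2: syndromes of r = [4, 10, 3, 2, 5] (all sums mod 11).
  S_0 = Σ v_i r_i = 1·4 + 8·10 + 4·3 + 1·2 + 8·5 = 138 ≡ 6.
  S_1 = Σ v_i α_i r_i = 1·9·4 + 8·2·10 + 4·3·3 + 1·8·2 + 8·4·5 = 408 ≡ 1.
  α_i^2 mod 11 = [4, 4, 9, 9, 5].
  S_2 = Σ v_i α_i^2 r_i = 1·4·4 + 8·4·10 + 4·9·3 + 1·9·2 + 8·5·5 = 662 ≡ 2.
  S = (6, 1, 2) ≠ 0, so r is not a codeword (an error is present).
Step 3: locate the error. For a single error e at position i, S_ℓ = v_i·e·α_i^ℓ, so α_err = S_1/S_0.
  S_0^{−1} = 6^{−1} = 2 (mod 11), so α_err = 1·2 = 2 ≡ 2 = α_2. Error position i = 2.
  Consistency check: S_2/S_1 = 2·1 = 2 ≡ 2 = α_err ✓ (single-error assumption holds).
Step 4: error magnitude e = S_0/v_2 = S_0·∏_{j≠2}(α_2 − α_j) = 6·7 = 42 ≡ 9 (mod 11).
Step 5: correct position 2: c_2 = r_2 − e = 10 − 9 ≡ 1 (mod 11). Hence c = [4, 1, 3, 2, 5].
  Check: interpolating c through the α_i gives m(x) = 8 + 2·x (degree < 2) with m(α_i) = c_i for every i, so c is indeed a codeword.


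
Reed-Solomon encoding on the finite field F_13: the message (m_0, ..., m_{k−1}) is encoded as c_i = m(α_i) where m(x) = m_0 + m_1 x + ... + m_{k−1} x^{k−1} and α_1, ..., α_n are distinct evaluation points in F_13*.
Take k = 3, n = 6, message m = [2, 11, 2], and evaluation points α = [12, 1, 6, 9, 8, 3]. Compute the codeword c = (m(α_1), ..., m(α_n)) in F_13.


c = [6, 2, 10, 3, 10, 1]

Message polynomial: m(x) = 2 + 11·x + 2·x^2 (mod 13).
For each evaluation point α_i, compute m(α_i) mod 13:
  α_1 = 12: Horner steps 2 → 9 → 6, so m(12) = 6.
  α_2 = 1: Horner steps 2 → 0 → 2, so m(1) = 2.
  α_3 = 6: Horner steps 2 → 10 → 10, so m(6) = 10.
  α_4 = 9: Horner steps 2 → 3 → 3, so m(9) = 3.
  α_5 = 8: Horner steps 2 → 1 → 10, so m(8) = 10.
  α_6 = 3: Horner steps 2 → 4 → 1, so m(3) = 1.
Codeword c = [6, 2, 10, 3, 10, 1] ∈ F_13^6.


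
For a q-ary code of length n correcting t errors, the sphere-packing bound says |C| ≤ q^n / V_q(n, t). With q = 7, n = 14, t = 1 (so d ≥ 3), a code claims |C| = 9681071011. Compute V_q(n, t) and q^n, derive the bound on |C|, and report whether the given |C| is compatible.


V_q(n, t) = 85, q^n = 678223072849, Hamming bound = 7979094974, |C| = 9681071011 > bound (violated).

Step 1: Compute V_q(n, t) = Σ_{j=0}^1 C(n, j) (q−1)^j.
  j = 0: C(14,0)·(6)^0 = 1·1 = 1.
  j = 1: C(14,1)·(6)^1 = 14·6 = 84.
  V_q(n, t) = 1 + 84 = 85.
Step 2: q^n = 7^14 = 678223072849.
Step 3: Hamming bound ⌊q^n / V_q(n,t)⌋ = ⌊678223072849/85⌋ = 7979094974.
Step 4: Compare |C| = 9681071011 to 7979094974: violated.
The claimed |C| lies above the Hamming bound, so no 7-ary code of length 14 with d ≥ 3 can have 9681071011 codewords.


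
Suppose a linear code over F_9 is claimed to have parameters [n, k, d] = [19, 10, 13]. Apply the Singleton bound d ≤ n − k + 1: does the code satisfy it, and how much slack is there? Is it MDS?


Singleton RHS = n − k + 1 = 10, slack = -3, bound violated (no such code; not MDS).

Singleton bound: d ≤ n − k + 1.
Here n = 19, k = 10, so n − k + 1 = 10.
Given d = 13, check d ≤ 10: NO.
Slack = (n − k + 1) − d = -3.
The slack is negative: d = 13 exceeds n − k + 1 = 10 by 3, so the Singleton bound is violated and no linear [19, 10, 13]_9 code can exist. In particular it is not MDS (MDS requires d = n − k + 1 exactly).
Description: the claimed parameters are [19, 10, 13]_9; such a code would be impossible (violates the Singleton bound).


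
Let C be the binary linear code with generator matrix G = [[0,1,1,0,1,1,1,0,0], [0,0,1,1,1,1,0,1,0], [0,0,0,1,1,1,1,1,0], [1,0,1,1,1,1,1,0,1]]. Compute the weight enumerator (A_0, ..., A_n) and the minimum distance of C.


Weight distribution: A_0 = 1, A_2 = 1, A_3 = 1, A_4 = 5, A_5 = 4, A_6 = 1, A_7 = 3. Minimum distance d = 2.

Enumerate all 2^4 = 16 messages m ∈ F_2^4.
For each, compute codeword c = mG in F_2^9, then tally its weight.
  m = 0000 → c = 000000000, weight = 0.
  m = 1000 → c = 011011100, weight = 5.
  m = 0100 → c = 001111010, weight = 5.
  m = 1100 → c = 010100110, weight = 4.
  m = 0010 → c = 000111110, weight = 5.
  m = 1010 → c = 011100010, weight = 4.
  m = 0110 → c = 001000100, weight = 2.
  m = 1110 → c = 010011000, weight = 3.
  m = 0001 → c = 101111101, weight = 7.
  m = 1001 → c = 110100001, weight = 4.
  m = 0101 → c = 100000111, weight = 4.
  m = 1101 → c = 111011011, weight = 7.
  m = 0011 → c = 101000011, weight = 4.
  m = 1011 → c = 110011111, weight = 7.
  m = 0111 → c = 100111001, weight = 5.
  m = 1111 → c = 111100101, weight = 6.
Tally weights:
  weight 0: 1 codewords.
  weight 2: 1 codewords.
  weight 3: 1 codewords.
  weight 4: 5 codewords.
  weight 5: 4 codewords.
  weight 6: 1 codewords.
  weight 7: 3 codewords.
Minimum distance d = smallest w > 0 with A_w > 0 = 2.
Sanity: Σ A_w = 16 = 2^4 = 16 ✓.


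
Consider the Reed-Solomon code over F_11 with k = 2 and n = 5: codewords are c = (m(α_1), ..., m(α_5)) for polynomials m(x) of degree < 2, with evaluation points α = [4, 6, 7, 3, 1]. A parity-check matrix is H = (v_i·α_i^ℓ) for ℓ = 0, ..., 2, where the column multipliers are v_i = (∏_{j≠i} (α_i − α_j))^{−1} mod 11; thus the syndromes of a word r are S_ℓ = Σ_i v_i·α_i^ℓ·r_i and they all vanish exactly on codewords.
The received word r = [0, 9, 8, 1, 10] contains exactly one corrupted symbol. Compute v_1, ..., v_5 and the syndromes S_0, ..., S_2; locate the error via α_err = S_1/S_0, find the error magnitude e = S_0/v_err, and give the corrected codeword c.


S = (10, 10, 10), error at position 5, error magnitude e = 7, c = [0, 9, 8, 1, 3].

Step 1: column multipliers v_i = (∏_{j≠i}(α_i − α_j))^{−1} mod 11.
  i = 1 (α = 4): (4−6)(4−7)(4−3)(4−1) = (−2)·(−3)·1·3 = 18 ≡ 7, so v_1 = 7^{−1} = 8 (mod 11).
  i = 2 (α = 6): (6−4)(6−7)(6−3)(6−1) = 2·(−1)·3·5 = −30 ≡ 3, so v_2 = 3^{−1} = 4 (mod 11).
  i = 3 (α = 7): (7−4)(7−6)(7−3)(7−1) = 3·1·4·6 = 72 ≡ 6, so v_3 = 6^{−1} = 2 (mod 11).
  i = 4 (α = 3): (3−4)(3−6)(3−7)(3−1) = (−1)·(−3)·(−4)·2 = −24 ≡ 9, so v_4 = 9^{−1} = 5 (mod 11).
  i = 5 (α = 1): (1−4)(1−6)(1−7)(1−3) = (−3)·(−5)·(−6)·(−2) = 180 ≡ 4, so v_5 = 4^{−1} = 3 (mod 11).
  v = [8, 4, 2, 5, 3].
Step 2: syndromes of r = [0, 9, 8, 1, 10] (all sums mod 11).
  S_0 = Σ v_i r_i = 8·0 + 4·9 + 2·8 + 5·1 + 3·10 = 87 ≡ 10.
  S_1 = Σ v_i α_i r_i = 8·4·0 + 4·6·9 + 2·7·8 + 5·3·1 + 3·1·10 = 373 ≡ 10.
  α_i^2 mod 11 = [5, 3, 5, 9, 1].
  S_2 = Σ v_i α_i^2 r_i = 8·5·0 + 4·3·9 + 2·5·8 + 5·9·1 + 3·1·10 = 263 ≡ 10.
  S = (10, 10, 10) ≠ 0, so r is not a codeword (an error is present).
Step 3: locate the error. For a single error e at position i, S_ℓ = v_i·e·α_i^ℓ, so α_err = S_1/S_0.
  S_0^{−1} = 10^{−1} = 10 (mod 11), so α_err = 10·10 = 100 ≡ 1 = α_5. Error position i = 5.
  Consistency check: S_2/S_1 = 10·10 = 100 ≡ 1 = α_err ✓ (single-error assumption holds).
Step 4: error magnitude e = S_0/v_5 = S_0·∏_{j≠5}(α_5 − α_j) = 10·4 = 40 ≡ 7 (mod 11).
Step 5: correct position 5: c_5 = r_5 − e = 10 − 7 ≡ 3 (mod 11). Hence c = [0, 9, 8, 1, 3].
  Check: interpolating c through the α_i gives m(x) = 4 + 10·x (degree < 2) with m(α_i) = c_i for every i, so c is indeed a codeword.


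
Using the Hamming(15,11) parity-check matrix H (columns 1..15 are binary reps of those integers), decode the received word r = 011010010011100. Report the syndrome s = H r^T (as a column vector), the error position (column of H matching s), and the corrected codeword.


s = (0, 1, 1, 0)^T, error position = 6, corrected codeword c = 011011010011100

Compute s = H r^T mod 2 one row at a time:
  s_1 = 1 + 0 + 0 + 1 + 1 + 1 + 0 + 0 = 4 ≡ 0 (mod 2).
  s_2 = 0 + 1 + 0 + 0 + 1 + 1 + 0 + 0 = 3 ≡ 1 (mod 2).
  s_3 = 1 + 1 + 0 + 0 + 0 + 1 + 0 + 0 = 3 ≡ 1 (mod 2).
  s_4 = 0 + 1 + 1 + 0 + 0 + 1 + 1 + 0 = 4 ≡ 0 (mod 2).
s = (0, 1, 1, 0)^T — this equals column 6 of H (binary 0110), so error is at position 6.
Correct: flip bit 6 of r = 011010010011100 to get c = 011011010011100.


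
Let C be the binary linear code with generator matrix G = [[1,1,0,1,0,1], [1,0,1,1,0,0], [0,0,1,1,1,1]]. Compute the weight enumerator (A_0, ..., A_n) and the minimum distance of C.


Weight distribution: A_0 = 1, A_3 = 4, A_4 = 3. Minimum distance d = 3.

Enumerate all 2^3 = 8 messages m ∈ F_2^3.
For each, compute codeword c = mG in F_2^6, then tally its weight.
  m = 000 → c = 000000, weight = 0.
  m = 100 → c = 110101, weight = 4.
  m = 010 → c = 101100, weight = 3.
  m = 110 → c = 011001, weight = 3.
  m = 001 → c = 001111, weight = 4.
  m = 101 → c = 111010, weight = 4.
  m = 011 → c = 100011, weight = 3.
  m = 111 → c = 010110, weight = 3.
Tally weights:
  weight 0: 1 codewords.
  weight 3: 4 codewords.
  weight 4: 3 codewords.
Minimum distance d = smallest w > 0 with A_w > 0 = 3.
Sanity: Σ A_w = 8 = 2^3 = 8 ✓.


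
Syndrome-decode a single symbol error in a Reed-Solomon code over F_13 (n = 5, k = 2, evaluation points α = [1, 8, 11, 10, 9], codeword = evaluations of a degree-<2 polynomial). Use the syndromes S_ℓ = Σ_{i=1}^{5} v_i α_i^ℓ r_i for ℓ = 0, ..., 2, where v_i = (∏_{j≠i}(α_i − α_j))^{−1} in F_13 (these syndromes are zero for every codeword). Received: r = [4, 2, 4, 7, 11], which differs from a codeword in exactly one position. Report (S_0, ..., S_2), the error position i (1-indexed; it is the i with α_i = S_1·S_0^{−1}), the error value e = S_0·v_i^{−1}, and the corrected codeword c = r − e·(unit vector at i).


S = (5, 3, 7), error at position 3, error magnitude e = 1, c = [4, 2, 3, 7, 11].

Step 1: column multipliers v_i = (∏_{j≠i}(α_i − α_j))^{−1} mod 13.
  i = 1 (α = 1): (1−8)(1−11)(1−10)(1−9) = (−7)·(−10)·(−9)·(−8) = 5040 ≡ 9, so v_1 = 9^{−1} = 3 (mod 13).
  i = 2 (α = 8): (8−1)(8−11)(8−10)(8−9) = 7·(−3)·(−2)·(−1) = −42 ≡ 10, so v_2 = 10^{−1} = 4 (mod 13).
  i = 3 (α = 11): (11−1)(11−8)(11−10)(11−9) = 10·3·1·2 = 60 ≡ 8, so v_3 = 8^{−1} = 5 (mod 13).
  i = 4 (α = 10): (10−1)(10−8)(10−11)(10−9) = 9·2·(−1)·1 = −18 ≡ 8, so v_4 = 8^{−1} = 5 (mod 13).
  i = 5 (α = 9): (9−1)(9−8)(9−11)(9−10) = 8·1·(−2)·(−1) = 16 ≡ 3, so v_5 = 3^{−1} = 9 (mod 13).
  v = [3, 4, 5, 5, 9].
Step 2: syndromes of r = [4, 2, 4, 7, 11] (all sums mod 13).
  S_0 = Σ v_i r_i = 3·4 + 4·2 + 5·4 + 5·7 + 9·11 = 174 ≡ 5.
  S_1 = Σ v_i α_i r_i = 3·1·4 + 4·8·2 + 5·11·4 + 5·10·7 + 9·9·11 = 1537 ≡ 3.
  α_i^2 mod 13 = [1, 12, 4, 9, 3].
  S_2 = Σ v_i α_i^2 r_i = 3·1·4 + 4·12·2 + 5·4·4 + 5·9·7 + 9·3·11 = 800 ≡ 7.
  S = (5, 3, 7) ≠ 0, so r is not a codeword (an error is present).
Step 3: locate the error. For a single error e at position i, S_ℓ = v_i·e·α_i^ℓ, so α_err = S_1/S_0.
  S_0^{−1} = 5^{−1} = 8 (mod 13), so α_err = 3·8 = 24 ≡ 11 = α_3. Error position i = 3.
  Consistency check: S_2/S_1 = 7·9 = 63 ≡ 11 = α_err ✓ (single-error assumption holds).
Step 4: error magnitude e = S_0/v_3 = S_0·∏_{j≠3}(α_3 − α_j) = 5·8 = 40 ≡ 1 (mod 13).
Step 5: correct position 3: c_3 = r_3 − e = 4 − 1 ≡ 3 (mod 13). Hence c = [4, 2, 3, 7, 11].
  Check: interpolating c through the α_i gives m(x) = 8 + 9·x (degree < 2) with m(α_i) = c_i for every i, so c is indeed a codeword.


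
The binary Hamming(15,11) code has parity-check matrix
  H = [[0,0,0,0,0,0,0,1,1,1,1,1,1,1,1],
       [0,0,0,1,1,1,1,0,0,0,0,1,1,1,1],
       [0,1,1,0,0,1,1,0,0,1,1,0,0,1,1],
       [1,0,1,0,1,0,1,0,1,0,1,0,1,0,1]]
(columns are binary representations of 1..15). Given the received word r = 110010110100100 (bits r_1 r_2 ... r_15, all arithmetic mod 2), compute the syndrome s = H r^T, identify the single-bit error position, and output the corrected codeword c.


s = (1, 1, 1, 0)^T, error position = 14, corrected codeword c = 110010110100110

Compute s = H r^T mod 2 one row at a time:
  s_1 = 1 + 0 + 1 + 0 + 0 + 1 + 0 + 0 = 3 ≡ 1 (mod 2).
  s_2 = 0 + 1 + 0 + 1 + 0 + 1 + 0 + 0 = 3 ≡ 1 (mod 2).
  s_3 = 1 + 0 + 0 + 1 + 1 + 0 + 0 + 0 = 3 ≡ 1 (mod 2).
  s_4 = 1 + 0 + 1 + 1 + 0 + 0 + 1 + 0 = 4 ≡ 0 (mod 2).
s = (1, 1, 1, 0)^T — this equals column 14 of H (binary 1110), so error is at position 14.
Correct: flip bit 14 of r = 110010110100100 to get c = 110010110100110.


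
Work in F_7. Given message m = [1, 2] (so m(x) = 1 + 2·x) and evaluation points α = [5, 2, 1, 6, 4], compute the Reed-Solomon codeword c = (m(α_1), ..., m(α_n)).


c = [4, 5, 3, 6, 2]

Message polynomial: m(x) = 1 + 2·x (mod 7).
For each evaluation point α_i, compute m(α_i) mod 7:
  α_1 = 5: Horner steps 2 → 4, so m(5) = 4.
  α_2 = 2: Horner steps 2 → 5, so m(2) = 5.
  α_3 = 1: Horner steps 2 → 3, so m(1) = 3.
  α_4 = 6: Horner steps 2 → 6, so m(6) = 6.
  α_5 = 4: Horner steps 2 → 2, so m(4) = 2.
Codeword c = [4, 5, 3, 6, 2] ∈ F_7^5.


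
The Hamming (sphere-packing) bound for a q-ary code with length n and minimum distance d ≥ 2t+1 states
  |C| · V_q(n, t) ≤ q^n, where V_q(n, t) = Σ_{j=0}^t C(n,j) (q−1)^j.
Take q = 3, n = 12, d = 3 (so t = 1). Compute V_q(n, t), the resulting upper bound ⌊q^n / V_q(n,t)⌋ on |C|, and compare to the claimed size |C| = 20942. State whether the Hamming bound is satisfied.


V_q(n, t) = 25, q^n = 531441, Hamming bound = 21257, |C| = 20942 ≤ bound (satisfied).

Step 1: Compute V_q(n, t) = Σ_{j=0}^1 C(n, j) (q−1)^j.
  j = 0: C(12,0)·(2)^0 = 1·1 = 1.
  j = 1: C(12,1)·(2)^1 = 12·2 = 24.
  V_q(n, t) = 1 + 24 = 25.
Step 2: q^n = 3^12 = 531441.
Step 3: Hamming bound ⌊q^n / V_q(n,t)⌋ = ⌊531441/25⌋ = 21257.
Step 4: Compare |C| = 20942 to 21257: satisfied.
The claimed |C| lies below the Hamming bound.


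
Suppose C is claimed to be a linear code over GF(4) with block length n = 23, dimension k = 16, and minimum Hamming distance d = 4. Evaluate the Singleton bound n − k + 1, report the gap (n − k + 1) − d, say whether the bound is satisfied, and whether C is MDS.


Singleton RHS = n − k + 1 = 8, slack = 4, bound satisfied, not MDS.

Singleton bound: d ≤ n − k + 1.
Here n = 23, k = 16, so n − k + 1 = 8.
Given d = 4, check d ≤ 8: YES.
Slack = (n − k + 1) − d = 4.
The code is NOT MDS (slack = 4 > 0).
Description: the claimed parameters are [23, 16, 4]_4; such a code would be non-MDS.


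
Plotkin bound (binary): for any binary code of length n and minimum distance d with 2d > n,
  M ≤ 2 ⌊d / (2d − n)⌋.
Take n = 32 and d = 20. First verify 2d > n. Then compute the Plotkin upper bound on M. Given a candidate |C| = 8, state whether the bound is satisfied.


Plotkin bound M ≤ 4; given |C| = 8 > bound (violated).

Check applicability: 2d = 40, n = 32.
2d − n = 8 > 0, so Plotkin applies.
Compute d/(2d−n) = 20/8 ≈ 2.5000.
⌊d/(2d−n)⌋ = 2.
Plotkin bound: M ≤ 2·2 = 4.
Given |C| = 8, check: VIOLATED.
This |C| is above the Plotkin bound, so no binary code with n = 32, d = 20 and 8 codewords exists.


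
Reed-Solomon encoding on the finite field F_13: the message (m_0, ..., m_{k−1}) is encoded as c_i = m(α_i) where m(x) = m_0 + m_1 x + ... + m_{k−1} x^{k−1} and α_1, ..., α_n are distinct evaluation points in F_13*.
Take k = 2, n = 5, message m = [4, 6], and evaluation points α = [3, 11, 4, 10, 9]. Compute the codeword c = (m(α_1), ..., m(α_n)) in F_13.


c = [9, 5, 2, 12, 6]

Message polynomial: m(x) = 4 + 6·x (mod 13).
For each evaluation point α_i, compute m(α_i) mod 13:
  α_1 = 3: Horner steps 6 → 9, so m(3) = 9.
  α_2 = 11: Horner steps 6 → 5, so m(11) = 5.
  α_3 = 4: Horner steps 6 → 2, so m(4) = 2.
  α_4 = 10: Horner steps 6 → 12, so m(10) = 12.
  α_5 = 9: Horner steps 6 → 6, so m(9) = 6.
Codeword c = [9, 5, 2, 12, 6] ∈ F_13^5.


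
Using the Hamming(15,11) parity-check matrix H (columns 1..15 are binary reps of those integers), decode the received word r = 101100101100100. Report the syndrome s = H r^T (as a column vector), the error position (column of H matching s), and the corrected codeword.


s = (1, 1, 1, 1)^T, error position = 15, corrected codeword c = 101100101100101

Compute s = H r^T mod 2 one row at a time:
  s_1 = 0 + 1 + 1 + 0 + 0 + 1 + 0 + 0 = 3 ≡ 1 (mod 2).
  s_2 = 1 + 0 + 0 + 1 + 0 + 1 + 0 + 0 = 3 ≡ 1 (mod 2).
  s_3 = 0 + 1 + 0 + 1 + 1 + 0 + 0 + 0 = 3 ≡ 1 (mod 2).
  s_4 = 1 + 1 + 0 + 1 + 1 + 0 + 1 + 0 = 5 ≡ 1 (mod 2).
s = (1, 1, 1, 1)^T — this equals column 15 of H (binary 1111), so error is at position 15.
Correct: flip bit 15 of r = 101100101100100 to get c = 101100101100101.
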